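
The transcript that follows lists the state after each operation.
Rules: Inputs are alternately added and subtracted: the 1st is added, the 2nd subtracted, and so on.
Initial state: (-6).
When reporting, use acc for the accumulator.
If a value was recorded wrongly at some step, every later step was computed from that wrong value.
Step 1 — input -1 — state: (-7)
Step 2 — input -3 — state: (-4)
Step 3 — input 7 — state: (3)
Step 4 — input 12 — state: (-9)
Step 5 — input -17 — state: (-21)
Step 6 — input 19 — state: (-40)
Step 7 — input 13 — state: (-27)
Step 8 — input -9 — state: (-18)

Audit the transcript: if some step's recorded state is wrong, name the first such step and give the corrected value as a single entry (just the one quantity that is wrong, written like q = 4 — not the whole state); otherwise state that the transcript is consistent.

Recomputing the run from the initial state:
step 1: acc = -7
step 2: acc = -4
step 3: acc = 3
step 4: acc = -9
step 5: acc = -26
step 6: acc = -45
step 7: acc = -32
step 8: acc = -23
The first disagreement with the transcript is at step 5, where the value should be acc = -26.

step 5, acc = -26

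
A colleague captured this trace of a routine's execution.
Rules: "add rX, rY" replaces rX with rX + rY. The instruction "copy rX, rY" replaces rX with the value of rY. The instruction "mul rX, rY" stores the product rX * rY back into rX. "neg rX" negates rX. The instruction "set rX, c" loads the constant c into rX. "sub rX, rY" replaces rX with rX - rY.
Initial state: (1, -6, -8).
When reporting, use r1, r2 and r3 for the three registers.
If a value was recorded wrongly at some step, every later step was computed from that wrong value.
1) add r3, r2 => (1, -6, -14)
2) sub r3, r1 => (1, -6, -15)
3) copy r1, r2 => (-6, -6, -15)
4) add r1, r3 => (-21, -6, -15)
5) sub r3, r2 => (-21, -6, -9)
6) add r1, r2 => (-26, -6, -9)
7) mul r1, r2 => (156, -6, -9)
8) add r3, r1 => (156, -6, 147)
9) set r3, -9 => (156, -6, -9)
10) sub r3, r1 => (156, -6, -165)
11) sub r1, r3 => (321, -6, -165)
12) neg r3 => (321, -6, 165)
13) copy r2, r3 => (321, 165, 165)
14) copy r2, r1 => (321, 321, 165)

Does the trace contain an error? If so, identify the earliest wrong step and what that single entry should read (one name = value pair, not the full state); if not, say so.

step 6, r1 = -27

Recomputing the run from the initial state:
step 1: r1 = 1, r2 = -6, r3 = -14
step 2: r1 = 1, r2 = -6, r3 = -15
step 3: r1 = -6, r2 = -6, r3 = -15
step 4: r1 = -21, r2 = -6, r3 = -15
step 5: r1 = -21, r2 = -6, r3 = -9
step 6: r1 = -27, r2 = -6, r3 = -9
step 7: r1 = 162, r2 = -6, r3 = -9
step 8: r1 = 162, r2 = -6, r3 = 153
step 9: r1 = 162, r2 = -6, r3 = -9
step 10: r1 = 162, r2 = -6, r3 = -171
step 11: r1 = 333, r2 = -6, r3 = -171
step 12: r1 = 333, r2 = -6, r3 = 171
step 13: r1 = 333, r2 = 171, r3 = 171
step 14: r1 = 333, r2 = 333, r3 = 171
The first disagreement with the trace is at step 6, where the value should be r1 = -27.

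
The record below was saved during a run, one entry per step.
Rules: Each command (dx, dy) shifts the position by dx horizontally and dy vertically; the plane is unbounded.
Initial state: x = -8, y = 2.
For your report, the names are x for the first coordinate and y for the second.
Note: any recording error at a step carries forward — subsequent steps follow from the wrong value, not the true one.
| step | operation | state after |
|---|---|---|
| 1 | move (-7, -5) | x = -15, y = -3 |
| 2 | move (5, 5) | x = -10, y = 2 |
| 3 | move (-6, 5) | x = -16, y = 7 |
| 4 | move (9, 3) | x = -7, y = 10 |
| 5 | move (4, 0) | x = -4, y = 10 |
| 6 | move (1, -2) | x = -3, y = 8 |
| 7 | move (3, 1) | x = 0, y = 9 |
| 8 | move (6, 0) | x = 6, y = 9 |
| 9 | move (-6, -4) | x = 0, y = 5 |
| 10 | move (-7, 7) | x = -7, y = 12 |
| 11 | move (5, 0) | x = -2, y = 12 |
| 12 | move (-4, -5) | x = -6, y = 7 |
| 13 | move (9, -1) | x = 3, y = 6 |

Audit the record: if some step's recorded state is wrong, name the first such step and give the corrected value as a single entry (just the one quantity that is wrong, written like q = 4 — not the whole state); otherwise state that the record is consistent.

step 1: x = -8 + (-7) = -15, y = 2 + (-5) = -3 -> matches
step 2: x = -15 + (5) = -10, y = -3 + (5) = 2 -> same as recorded
step 3: x = -10 + (-6) = -16, y = 2 + (5) = 7 -> checks out
step 4: x = -16 + (9) = -7, y = 7 + (3) = 10 -> same as recorded
step 5: x = -7 + (4) = -3, y = 10 + (0) = 10 -> the recorded entry deviates here
The audit stops at step 5: the recorded entry is wrong and should be x = -3.

step 5, x = -3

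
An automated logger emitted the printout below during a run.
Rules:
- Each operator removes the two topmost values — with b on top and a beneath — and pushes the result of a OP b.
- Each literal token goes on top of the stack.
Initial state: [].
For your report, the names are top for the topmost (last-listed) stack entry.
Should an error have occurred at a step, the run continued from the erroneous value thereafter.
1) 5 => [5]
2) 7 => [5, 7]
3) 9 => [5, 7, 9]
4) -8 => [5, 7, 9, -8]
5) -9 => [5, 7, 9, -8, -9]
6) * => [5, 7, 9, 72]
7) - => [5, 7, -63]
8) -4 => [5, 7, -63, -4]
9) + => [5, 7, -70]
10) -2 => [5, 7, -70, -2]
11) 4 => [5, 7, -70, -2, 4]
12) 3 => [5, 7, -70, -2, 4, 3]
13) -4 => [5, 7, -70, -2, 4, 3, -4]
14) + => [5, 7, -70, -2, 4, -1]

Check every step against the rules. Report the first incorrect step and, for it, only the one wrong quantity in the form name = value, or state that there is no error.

Recomputing the run from the initial state:
step 1: [5]
step 2: [5, 7]
step 3: [5, 7, 9]
step 4: [5, 7, 9, -8]
step 5: [5, 7, 9, -8, -9]
step 6: [5, 7, 9, 72]
step 7: [5, 7, -63]
step 8: [5, 7, -63, -4]
step 9: [5, 7, -67]
step 10: [5, 7, -67, -2]
step 11: [5, 7, -67, -2, 4]
step 12: [5, 7, -67, -2, 4, 3]
step 13: [5, 7, -67, -2, 4, 3, -4]
step 14: [5, 7, -67, -2, 4, -1]
The first disagreement with the printout is at step 9, where the value should be top = -67.

step 9, top = -67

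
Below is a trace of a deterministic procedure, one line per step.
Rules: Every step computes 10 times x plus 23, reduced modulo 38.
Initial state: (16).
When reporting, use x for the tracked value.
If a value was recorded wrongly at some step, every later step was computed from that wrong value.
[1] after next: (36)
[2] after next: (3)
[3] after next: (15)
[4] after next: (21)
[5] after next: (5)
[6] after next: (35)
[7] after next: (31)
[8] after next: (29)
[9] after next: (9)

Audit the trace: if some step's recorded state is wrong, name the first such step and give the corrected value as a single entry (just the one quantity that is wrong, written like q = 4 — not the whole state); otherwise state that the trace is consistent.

1. x = (10*16 + 23) mod 38 = 31 (the trace has a different value)
Step 1 is the first one off; corrected, x = 31.

step 1, x = 31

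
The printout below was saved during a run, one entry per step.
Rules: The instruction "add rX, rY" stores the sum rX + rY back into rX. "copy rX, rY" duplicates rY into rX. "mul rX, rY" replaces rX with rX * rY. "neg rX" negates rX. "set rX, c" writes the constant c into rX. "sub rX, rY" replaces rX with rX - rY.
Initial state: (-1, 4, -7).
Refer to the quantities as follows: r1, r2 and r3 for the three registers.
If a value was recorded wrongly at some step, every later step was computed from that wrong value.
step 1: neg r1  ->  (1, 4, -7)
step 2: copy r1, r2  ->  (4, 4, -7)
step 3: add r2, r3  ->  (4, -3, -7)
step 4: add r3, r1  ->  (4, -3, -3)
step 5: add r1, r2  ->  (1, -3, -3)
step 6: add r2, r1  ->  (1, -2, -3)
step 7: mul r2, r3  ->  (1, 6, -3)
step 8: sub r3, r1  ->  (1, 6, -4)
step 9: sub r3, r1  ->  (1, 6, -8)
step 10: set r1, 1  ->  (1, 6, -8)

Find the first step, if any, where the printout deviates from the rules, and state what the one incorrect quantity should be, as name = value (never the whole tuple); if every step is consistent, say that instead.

step 9, r3 = -5

Step 1: r1 = -(-1) = 1 — verified.
Step 2: r1 = 4 — consistent with the printout.
Step 3: r2 = 4 + -7 = -3 — verified.
Step 4: r3 = -7 + 4 = -3 — checks out.
Step 5: r1 = 4 + -3 = 1 — no discrepancy.
Step 6: r2 = -3 + 1 = -2 — verified.
Step 7: r2 = -2 * -3 = 6 — confirmed correct.
Step 8: r3 = -3 - 1 = -4 — exactly as logged.
Step 9: r3 = -4 - 1 = -5 — a discrepancy with the printout.
First deviation found at step 9; the corrected entry is r3 = -5.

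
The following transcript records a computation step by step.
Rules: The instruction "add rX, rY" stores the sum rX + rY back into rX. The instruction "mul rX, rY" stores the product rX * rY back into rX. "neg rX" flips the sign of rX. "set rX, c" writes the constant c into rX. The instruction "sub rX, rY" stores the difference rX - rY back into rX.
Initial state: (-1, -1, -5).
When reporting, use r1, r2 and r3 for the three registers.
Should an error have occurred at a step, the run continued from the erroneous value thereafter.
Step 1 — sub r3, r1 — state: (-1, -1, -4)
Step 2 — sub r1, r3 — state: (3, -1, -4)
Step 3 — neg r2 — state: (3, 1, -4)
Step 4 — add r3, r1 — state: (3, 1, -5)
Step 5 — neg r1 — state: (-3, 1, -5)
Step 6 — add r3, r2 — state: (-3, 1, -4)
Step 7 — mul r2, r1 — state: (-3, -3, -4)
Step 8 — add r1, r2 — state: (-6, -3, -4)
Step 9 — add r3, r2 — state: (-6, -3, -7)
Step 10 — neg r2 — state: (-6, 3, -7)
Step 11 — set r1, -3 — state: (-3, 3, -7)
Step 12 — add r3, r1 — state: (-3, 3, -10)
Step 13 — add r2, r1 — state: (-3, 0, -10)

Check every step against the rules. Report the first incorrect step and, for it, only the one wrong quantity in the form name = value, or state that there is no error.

Recomputing the run from the initial state:
step 1: r1 = -1, r2 = -1, r3 = -4
step 2: r1 = 3, r2 = -1, r3 = -4
step 3: r1 = 3, r2 = 1, r3 = -4
step 4: r1 = 3, r2 = 1, r3 = -1
step 5: r1 = -3, r2 = 1, r3 = -1
step 6: r1 = -3, r2 = 1, r3 = 0
step 7: r1 = -3, r2 = -3, r3 = 0
step 8: r1 = -6, r2 = -3, r3 = 0
step 9: r1 = -6, r2 = -3, r3 = -3
step 10: r1 = -6, r2 = 3, r3 = -3
step 11: r1 = -3, r2 = 3, r3 = -3
step 12: r1 = -3, r2 = 3, r3 = -6
step 13: r1 = -3, r2 = 0, r3 = -6
The first disagreement with the transcript is at step 4, where the value should be r3 = -1.

step 4, r3 = -1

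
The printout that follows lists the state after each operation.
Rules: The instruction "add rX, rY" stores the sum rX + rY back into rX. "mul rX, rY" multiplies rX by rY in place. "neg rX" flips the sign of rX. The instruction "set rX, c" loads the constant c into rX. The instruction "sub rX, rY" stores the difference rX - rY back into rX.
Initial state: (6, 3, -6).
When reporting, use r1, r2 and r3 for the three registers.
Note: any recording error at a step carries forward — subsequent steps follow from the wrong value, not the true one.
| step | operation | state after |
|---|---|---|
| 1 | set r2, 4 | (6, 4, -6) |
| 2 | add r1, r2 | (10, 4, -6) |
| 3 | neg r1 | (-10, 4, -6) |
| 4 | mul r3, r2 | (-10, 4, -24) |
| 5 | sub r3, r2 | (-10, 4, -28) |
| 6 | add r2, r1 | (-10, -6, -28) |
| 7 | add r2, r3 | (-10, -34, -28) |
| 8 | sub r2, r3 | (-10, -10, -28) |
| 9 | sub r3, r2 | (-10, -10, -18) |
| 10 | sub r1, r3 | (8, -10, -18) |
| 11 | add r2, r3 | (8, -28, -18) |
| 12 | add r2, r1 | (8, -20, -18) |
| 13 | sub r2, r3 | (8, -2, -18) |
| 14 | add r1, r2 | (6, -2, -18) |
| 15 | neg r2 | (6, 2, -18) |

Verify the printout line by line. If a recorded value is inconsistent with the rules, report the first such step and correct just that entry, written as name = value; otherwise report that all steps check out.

1. r2 = 4 (matches)
2. r1 = 6 + 4 = 10 (in agreement)
3. r1 = -(10) = -10 (confirmed correct)
4. r3 = -6 * 4 = -24 (confirmed correct)
5. r3 = -24 - 4 = -28 (same as recorded)
6. r2 = 4 + -10 = -6 (no discrepancy)
7. r2 = -6 + -28 = -34 (same as recorded)
8. r2 = -34 - -28 = -6 (a discrepancy with the printout)
First incorrect step: 8; the correct value is r2 = -6.

step 8, r2 = -6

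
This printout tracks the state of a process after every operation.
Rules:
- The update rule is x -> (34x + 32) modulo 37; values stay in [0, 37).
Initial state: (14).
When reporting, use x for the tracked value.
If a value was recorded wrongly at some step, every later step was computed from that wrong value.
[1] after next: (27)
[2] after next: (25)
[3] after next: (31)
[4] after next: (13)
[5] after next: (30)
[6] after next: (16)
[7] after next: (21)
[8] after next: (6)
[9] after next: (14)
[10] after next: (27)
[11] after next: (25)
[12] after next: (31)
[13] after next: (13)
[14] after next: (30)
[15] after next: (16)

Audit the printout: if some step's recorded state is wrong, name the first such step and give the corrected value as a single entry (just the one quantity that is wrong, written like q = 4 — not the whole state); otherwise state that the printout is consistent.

Recomputing the run from the initial state:
step 1: x = 27
step 2: x = 25
step 3: x = 31
step 4: x = 13
step 5: x = 30
step 6: x = 16
step 7: x = 21
step 8: x = 6
step 9: x = 14
step 10: x = 27
step 11: x = 25
step 12: x = 31
step 13: x = 13
step 14: x = 30
step 15: x = 16
This matches the printout at every step.

no error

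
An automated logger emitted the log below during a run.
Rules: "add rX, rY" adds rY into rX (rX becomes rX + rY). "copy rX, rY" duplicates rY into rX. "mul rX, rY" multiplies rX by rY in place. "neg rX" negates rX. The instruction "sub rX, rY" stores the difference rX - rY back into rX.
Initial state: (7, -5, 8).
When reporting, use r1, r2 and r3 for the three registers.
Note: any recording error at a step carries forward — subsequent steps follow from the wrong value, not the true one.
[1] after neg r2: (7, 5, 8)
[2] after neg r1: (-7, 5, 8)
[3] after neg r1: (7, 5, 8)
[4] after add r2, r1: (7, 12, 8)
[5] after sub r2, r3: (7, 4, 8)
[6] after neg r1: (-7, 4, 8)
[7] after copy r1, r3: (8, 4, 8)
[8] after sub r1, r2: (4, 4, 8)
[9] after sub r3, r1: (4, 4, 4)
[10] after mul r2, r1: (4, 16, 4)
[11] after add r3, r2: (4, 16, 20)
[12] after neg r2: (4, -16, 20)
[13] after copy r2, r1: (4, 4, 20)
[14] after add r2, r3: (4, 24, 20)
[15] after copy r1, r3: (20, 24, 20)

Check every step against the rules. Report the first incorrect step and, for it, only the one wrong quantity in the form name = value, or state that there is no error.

no error

Step 1: r2 = -(-5) = 5 — agrees with the log.
Step 2: r1 = -(7) = -7 — same as recorded.
Step 3: r1 = -(-7) = 7 — checks out.
Step 4: r2 = 5 + 7 = 12 — consistent with the log.
Step 5: r2 = 12 - 8 = 4 — matches.
Step 6: r1 = -(7) = -7 — no discrepancy.
Step 7: r1 = 8 — matches.
Step 8: r1 = 8 - 4 = 4 — same as recorded.
Step 9: r3 = 8 - 4 = 4 — exactly as logged.
Step 10: r2 = 4 * 4 = 16 — exactly as logged.
Step 11: r3 = 4 + 16 = 20 — verified.
Step 12: r2 = -(16) = -16 — matches.
Step 13: r2 = 4 — exactly as logged.
Step 14: r2 = 4 + 20 = 24 — no discrepancy.
Step 15: r1 = 20 — in agreement.
Every step is consistent.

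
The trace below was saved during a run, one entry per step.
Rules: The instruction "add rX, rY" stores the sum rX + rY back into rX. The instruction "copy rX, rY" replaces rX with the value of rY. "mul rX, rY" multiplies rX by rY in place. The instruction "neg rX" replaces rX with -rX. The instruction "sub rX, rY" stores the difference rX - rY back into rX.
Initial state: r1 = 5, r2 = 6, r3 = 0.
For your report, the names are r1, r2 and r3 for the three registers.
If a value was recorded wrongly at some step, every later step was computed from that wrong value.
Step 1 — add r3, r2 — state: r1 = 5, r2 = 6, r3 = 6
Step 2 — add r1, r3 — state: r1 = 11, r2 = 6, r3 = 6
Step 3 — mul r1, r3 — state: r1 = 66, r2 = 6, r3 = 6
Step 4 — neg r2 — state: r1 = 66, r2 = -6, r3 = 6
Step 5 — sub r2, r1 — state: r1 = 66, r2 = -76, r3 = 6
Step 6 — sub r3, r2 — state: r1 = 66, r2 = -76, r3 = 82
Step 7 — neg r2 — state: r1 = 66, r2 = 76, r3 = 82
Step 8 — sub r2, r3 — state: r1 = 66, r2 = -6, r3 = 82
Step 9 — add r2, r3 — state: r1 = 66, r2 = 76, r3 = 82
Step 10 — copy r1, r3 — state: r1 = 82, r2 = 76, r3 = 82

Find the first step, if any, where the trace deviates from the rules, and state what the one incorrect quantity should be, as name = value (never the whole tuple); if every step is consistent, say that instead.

step 5, r2 = -72

1. r3 = 0 + 6 = 6 (no discrepancy)
2. r1 = 5 + 6 = 11 (exactly as logged)
3. r1 = 11 * 6 = 66 (in agreement)
4. r2 = -(6) = -6 (same as recorded)
5. r2 = -6 - 66 = -72 (this is not what the trace shows)
First deviation found at step 5; the corrected entry is r2 = -72.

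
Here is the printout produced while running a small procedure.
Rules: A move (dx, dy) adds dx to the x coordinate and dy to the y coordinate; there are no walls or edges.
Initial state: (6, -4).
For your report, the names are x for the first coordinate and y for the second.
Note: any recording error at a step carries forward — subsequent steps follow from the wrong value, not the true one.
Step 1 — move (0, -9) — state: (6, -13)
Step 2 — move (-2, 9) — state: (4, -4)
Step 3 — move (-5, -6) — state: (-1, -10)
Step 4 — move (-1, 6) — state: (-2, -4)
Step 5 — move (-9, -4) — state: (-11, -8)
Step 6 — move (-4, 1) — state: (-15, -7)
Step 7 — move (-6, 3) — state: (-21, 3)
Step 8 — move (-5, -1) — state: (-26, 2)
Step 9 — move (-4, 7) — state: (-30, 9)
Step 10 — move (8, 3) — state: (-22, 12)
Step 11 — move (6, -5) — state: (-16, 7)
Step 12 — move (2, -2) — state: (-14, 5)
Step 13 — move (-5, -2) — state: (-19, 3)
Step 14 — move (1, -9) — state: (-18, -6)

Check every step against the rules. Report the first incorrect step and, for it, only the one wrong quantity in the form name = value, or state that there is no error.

step 7, y = -4

step 1: x = 6 + (0) = 6, y = -4 + (-9) = -13 -> verified
step 2: x = 6 + (-2) = 4, y = -13 + (9) = -4 -> same as recorded
step 3: x = 4 + (-5) = -1, y = -4 + (-6) = -10 -> in agreement
step 4: x = -1 + (-1) = -2, y = -10 + (6) = -4 -> no discrepancy
step 5: x = -2 + (-9) = -11, y = -4 + (-4) = -8 -> in agreement
step 6: x = -11 + (-4) = -15, y = -8 + (1) = -7 -> verified
step 7: x = -15 + (-6) = -21, y = -7 + (3) = -4 -> first mismatch against the printout
That makes step 7 the first incorrect line — y = -4 is what it should show.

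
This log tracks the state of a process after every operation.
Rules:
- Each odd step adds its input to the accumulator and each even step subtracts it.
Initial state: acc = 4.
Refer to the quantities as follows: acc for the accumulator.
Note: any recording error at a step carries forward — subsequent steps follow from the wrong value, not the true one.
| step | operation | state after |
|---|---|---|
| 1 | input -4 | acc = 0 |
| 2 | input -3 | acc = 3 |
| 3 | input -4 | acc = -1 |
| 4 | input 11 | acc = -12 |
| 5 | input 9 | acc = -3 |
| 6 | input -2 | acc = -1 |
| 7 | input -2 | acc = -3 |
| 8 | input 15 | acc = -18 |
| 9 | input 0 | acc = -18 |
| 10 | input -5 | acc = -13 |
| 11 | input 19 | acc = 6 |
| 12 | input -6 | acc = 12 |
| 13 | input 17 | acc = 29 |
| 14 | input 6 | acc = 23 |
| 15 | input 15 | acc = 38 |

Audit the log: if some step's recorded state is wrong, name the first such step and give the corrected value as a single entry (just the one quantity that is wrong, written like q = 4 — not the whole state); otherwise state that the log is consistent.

no error

step 1: acc = 4 + -4 = 0 -> in agreement
step 2: acc = 0 - -3 = 3 -> verified
step 3: acc = 3 + -4 = -1 -> exactly as logged
step 4: acc = -1 - 11 = -12 -> no discrepancy
step 5: acc = -12 + 9 = -3 -> in agreement
step 6: acc = -3 - -2 = -1 -> matches
step 7: acc = -1 + -2 = -3 -> confirmed correct
step 8: acc = -3 - 15 = -18 -> verified
step 9: acc = -18 + 0 = -18 -> checks out
step 10: acc = -18 - -5 = -13 -> same as recorded
step 11: acc = -13 + 19 = 6 -> matches
step 12: acc = 6 - -6 = 12 -> consistent with the log
step 13: acc = 12 + 17 = 29 -> matches
step 14: acc = 29 - 6 = 23 -> matches
step 15: acc = 23 + 15 = 38 -> same as recorded
Each recorded entry agrees with the recomputation.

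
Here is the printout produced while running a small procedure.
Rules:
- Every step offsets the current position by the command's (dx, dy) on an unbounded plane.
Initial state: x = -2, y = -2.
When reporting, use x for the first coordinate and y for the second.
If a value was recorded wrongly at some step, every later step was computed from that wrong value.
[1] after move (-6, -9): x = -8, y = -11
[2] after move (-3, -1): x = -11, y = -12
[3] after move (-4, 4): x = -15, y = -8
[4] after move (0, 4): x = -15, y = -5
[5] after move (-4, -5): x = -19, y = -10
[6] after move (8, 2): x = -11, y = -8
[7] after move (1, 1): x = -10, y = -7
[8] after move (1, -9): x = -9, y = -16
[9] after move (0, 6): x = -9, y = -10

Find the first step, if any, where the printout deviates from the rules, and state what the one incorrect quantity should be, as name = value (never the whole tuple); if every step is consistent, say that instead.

Recomputing the run from the initial state:
step 1: x = -8, y = -11
step 2: x = -11, y = -12
step 3: x = -15, y = -8
step 4: x = -15, y = -4
step 5: x = -19, y = -9
step 6: x = -11, y = -7
step 7: x = -10, y = -6
step 8: x = -9, y = -15
step 9: x = -9, y = -9
The first disagreement with the printout is at step 4, where the value should be y = -4.

step 4, y = -4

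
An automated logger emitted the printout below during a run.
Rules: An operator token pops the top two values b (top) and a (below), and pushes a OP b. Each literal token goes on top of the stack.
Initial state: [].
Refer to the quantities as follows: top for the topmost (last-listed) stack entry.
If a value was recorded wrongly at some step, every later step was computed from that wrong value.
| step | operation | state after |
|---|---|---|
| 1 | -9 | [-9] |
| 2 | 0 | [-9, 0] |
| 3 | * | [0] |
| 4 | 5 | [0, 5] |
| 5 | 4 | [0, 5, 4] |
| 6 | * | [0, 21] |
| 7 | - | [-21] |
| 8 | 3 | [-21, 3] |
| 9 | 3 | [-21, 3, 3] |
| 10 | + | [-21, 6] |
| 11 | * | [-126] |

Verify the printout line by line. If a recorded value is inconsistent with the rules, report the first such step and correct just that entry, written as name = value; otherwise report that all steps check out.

1. push -9: top = -9 (no discrepancy)
2. push 0: top = 0 (in agreement)
3. -9 * 0 = 0 (same as recorded)
4. push 5: top = 5 (same as recorded)
5. push 4: top = 4 (exactly as logged)
6. 5 * 4 = 20 (the entry is off here)
The audit stops at step 6: the recorded entry is wrong and should be top = 20.

step 6, top = 20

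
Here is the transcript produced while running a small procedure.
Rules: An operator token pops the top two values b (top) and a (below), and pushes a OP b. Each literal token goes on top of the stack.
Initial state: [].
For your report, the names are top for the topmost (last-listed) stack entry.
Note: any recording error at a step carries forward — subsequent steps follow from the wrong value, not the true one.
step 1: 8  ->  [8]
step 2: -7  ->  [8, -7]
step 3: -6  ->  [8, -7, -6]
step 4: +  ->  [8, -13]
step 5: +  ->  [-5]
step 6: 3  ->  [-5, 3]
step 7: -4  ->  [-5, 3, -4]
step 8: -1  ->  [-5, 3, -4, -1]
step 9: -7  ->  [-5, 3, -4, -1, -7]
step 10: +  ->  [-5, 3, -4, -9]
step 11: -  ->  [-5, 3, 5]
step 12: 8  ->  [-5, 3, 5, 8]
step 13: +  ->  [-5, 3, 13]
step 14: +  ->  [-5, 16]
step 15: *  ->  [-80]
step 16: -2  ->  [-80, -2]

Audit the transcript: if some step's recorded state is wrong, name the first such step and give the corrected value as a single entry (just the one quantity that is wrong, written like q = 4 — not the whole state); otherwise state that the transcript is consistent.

1. push 8: top = 8 (no discrepancy)
2. push -7: top = -7 (agrees with the transcript)
3. push -6: top = -6 (matches)
4. -7 + -6 = -13 (checks out)
5. 8 + -13 = -5 (consistent with the transcript)
6. push 3: top = 3 (exactly as logged)
7. push -4: top = -4 (agrees with the transcript)
8. push -1: top = -1 (no discrepancy)
9. push -7: top = -7 (checks out)
10. -1 + -7 = -8 (not what was recorded)
Step 10 is the first one off; corrected, top = -8.

step 10, top = -8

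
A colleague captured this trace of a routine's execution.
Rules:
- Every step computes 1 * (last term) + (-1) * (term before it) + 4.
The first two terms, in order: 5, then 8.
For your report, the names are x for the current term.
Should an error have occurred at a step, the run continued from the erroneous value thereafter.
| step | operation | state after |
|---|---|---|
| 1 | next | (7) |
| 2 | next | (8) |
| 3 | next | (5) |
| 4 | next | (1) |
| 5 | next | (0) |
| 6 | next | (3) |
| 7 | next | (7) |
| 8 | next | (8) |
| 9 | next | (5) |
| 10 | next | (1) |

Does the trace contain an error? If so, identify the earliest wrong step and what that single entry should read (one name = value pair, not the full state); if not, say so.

1. x = 1*(8) + (-1)*(5) + (4) = 7 (consistent with the trace)
2. x = 1*(7) + (-1)*(8) + (4) = 3 (the recorded entry deviates here)
First deviation found at step 2; the corrected entry is x = 3.

step 2, x = 3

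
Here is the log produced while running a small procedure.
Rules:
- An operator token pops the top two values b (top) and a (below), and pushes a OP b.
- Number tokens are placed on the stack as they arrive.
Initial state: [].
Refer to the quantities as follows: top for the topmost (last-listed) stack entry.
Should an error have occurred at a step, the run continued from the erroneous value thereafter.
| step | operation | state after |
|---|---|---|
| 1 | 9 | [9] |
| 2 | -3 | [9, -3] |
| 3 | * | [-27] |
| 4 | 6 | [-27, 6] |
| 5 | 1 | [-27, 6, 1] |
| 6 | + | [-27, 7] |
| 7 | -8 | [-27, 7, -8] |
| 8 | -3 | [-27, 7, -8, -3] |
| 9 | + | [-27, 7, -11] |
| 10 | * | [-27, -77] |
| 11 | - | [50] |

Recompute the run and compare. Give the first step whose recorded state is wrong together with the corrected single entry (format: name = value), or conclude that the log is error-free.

no error

Recomputing the run from the initial state:
step 1: [9]
step 2: [9, -3]
step 3: [-27]
step 4: [-27, 6]
step 5: [-27, 6, 1]
step 6: [-27, 7]
step 7: [-27, 7, -8]
step 8: [-27, 7, -8, -3]
step 9: [-27, 7, -11]
step 10: [-27, -77]
step 11: [50]
This matches the log at every step.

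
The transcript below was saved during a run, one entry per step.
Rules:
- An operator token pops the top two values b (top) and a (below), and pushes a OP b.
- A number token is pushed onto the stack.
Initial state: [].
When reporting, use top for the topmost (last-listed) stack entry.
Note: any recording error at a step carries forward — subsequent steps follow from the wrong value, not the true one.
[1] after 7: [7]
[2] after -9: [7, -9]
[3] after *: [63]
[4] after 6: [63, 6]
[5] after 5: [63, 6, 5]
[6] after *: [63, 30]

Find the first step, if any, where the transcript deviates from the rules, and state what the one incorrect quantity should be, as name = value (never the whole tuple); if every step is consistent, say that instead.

step 1: push 7: top = 7 -> no discrepancy
step 2: push -9: top = -9 -> in agreement
step 3: 7 * -9 = -63 -> the transcript disagrees here
First incorrect step: 3; the correct value is top = -63.

step 3, top = -63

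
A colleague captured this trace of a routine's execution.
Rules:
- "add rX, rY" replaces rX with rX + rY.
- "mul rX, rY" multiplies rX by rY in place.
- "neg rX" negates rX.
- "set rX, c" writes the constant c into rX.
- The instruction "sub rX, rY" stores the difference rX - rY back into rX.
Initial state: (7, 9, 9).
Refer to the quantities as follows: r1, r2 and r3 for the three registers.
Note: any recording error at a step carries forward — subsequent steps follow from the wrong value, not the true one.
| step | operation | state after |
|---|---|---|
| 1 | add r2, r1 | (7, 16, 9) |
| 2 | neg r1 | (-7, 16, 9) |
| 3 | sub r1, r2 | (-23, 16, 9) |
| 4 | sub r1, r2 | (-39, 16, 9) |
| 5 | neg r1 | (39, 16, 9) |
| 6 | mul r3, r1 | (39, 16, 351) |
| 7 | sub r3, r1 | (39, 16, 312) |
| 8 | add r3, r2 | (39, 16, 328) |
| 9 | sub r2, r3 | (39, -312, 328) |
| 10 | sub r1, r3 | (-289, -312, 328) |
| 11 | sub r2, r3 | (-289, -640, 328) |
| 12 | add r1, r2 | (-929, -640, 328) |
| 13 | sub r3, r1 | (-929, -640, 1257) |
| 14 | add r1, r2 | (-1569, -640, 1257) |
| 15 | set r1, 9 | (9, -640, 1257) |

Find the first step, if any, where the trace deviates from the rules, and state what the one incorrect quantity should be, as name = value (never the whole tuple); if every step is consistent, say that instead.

Step 1: r2 = 9 + 7 = 16 — checks out.
Step 2: r1 = -(7) = -7 — same as recorded.
Step 3: r1 = -7 - 16 = -23 — verified.
Step 4: r1 = -23 - 16 = -39 — no discrepancy.
Step 5: r1 = -(-39) = 39 — same as recorded.
Step 6: r3 = 9 * 39 = 351 — checks out.
Step 7: r3 = 351 - 39 = 312 — in agreement.
Step 8: r3 = 312 + 16 = 328 — checks out.
Step 9: r2 = 16 - 328 = -312 — verified.
Step 10: r1 = 39 - 328 = -289 — consistent with the trace.
Step 11: r2 = -312 - 328 = -640 — in agreement.
Step 12: r1 = -289 + -640 = -929 — matches.
Step 13: r3 = 328 - -929 = 1257 — no discrepancy.
Step 14: r1 = -929 + -640 = -1569 — in agreement.
Step 15: r1 = 9 — no discrepancy.
The whole run recomputes cleanly — no discrepancies.

no error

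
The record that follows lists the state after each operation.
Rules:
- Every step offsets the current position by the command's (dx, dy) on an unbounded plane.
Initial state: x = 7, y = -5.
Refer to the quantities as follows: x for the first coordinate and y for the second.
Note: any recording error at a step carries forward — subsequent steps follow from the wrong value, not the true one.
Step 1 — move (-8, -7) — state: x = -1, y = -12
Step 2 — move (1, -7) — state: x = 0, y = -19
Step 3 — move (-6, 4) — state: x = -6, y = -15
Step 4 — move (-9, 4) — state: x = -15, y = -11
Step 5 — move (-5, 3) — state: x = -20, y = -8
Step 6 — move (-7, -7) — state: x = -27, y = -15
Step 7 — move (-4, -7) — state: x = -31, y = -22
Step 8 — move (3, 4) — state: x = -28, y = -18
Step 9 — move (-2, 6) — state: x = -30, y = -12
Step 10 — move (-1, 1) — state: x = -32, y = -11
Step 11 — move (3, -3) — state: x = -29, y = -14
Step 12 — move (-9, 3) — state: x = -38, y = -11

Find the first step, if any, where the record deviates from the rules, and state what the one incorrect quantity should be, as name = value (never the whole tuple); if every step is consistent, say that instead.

step 10, x = -31

1. x = 7 + (-8) = -1, y = -5 + (-7) = -12 (matches)
2. x = -1 + (1) = 0, y = -12 + (-7) = -19 (confirmed correct)
3. x = 0 + (-6) = -6, y = -19 + (4) = -15 (checks out)
4. x = -6 + (-9) = -15, y = -15 + (4) = -11 (confirmed correct)
5. x = -15 + (-5) = -20, y = -11 + (3) = -8 (verified)
6. x = -20 + (-7) = -27, y = -8 + (-7) = -15 (in agreement)
7. x = -27 + (-4) = -31, y = -15 + (-7) = -22 (matches)
8. x = -31 + (3) = -28, y = -22 + (4) = -18 (no discrepancy)
9. x = -28 + (-2) = -30, y = -18 + (6) = -12 (no discrepancy)
10. x = -30 + (-1) = -31, y = -12 + (1) = -11 (the entry is off here)
Step 10 is the first one off; corrected, x = -31.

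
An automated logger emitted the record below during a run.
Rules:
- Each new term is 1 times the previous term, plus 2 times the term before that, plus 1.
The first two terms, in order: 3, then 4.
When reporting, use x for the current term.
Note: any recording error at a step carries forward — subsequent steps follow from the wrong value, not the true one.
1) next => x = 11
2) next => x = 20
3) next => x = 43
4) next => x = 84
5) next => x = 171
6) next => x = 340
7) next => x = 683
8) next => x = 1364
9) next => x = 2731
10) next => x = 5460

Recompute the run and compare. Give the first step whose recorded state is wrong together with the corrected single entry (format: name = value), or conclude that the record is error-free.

Recomputing the run from the initial state:
step 1: x = 11
step 2: x = 20
step 3: x = 43
step 4: x = 84
step 5: x = 171
step 6: x = 340
step 7: x = 683
step 8: x = 1364
step 9: x = 2731
step 10: x = 5460
This matches the record at every step.

no error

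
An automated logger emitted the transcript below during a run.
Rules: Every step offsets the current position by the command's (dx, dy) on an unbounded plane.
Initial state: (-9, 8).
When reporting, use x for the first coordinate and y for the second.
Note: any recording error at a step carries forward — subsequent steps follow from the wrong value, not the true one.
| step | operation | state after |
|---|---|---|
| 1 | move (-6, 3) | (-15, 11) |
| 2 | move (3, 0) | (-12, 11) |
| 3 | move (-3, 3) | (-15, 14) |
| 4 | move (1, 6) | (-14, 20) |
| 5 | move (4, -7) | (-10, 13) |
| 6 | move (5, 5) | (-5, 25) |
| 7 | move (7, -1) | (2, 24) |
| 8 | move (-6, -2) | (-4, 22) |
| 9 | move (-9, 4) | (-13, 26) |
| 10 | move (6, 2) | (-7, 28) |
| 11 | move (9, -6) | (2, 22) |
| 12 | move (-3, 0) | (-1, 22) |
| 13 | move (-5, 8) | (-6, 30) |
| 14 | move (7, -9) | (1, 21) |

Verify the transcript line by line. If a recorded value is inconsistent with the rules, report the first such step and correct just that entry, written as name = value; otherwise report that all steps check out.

step 6, y = 18

Recomputing the run from the initial state:
step 1: x = -15, y = 11
step 2: x = -12, y = 11
step 3: x = -15, y = 14
step 4: x = -14, y = 20
step 5: x = -10, y = 13
step 6: x = -5, y = 18
step 7: x = 2, y = 17
step 8: x = -4, y = 15
step 9: x = -13, y = 19
step 10: x = -7, y = 21
step 11: x = 2, y = 15
step 12: x = -1, y = 15
step 13: x = -6, y = 23
step 14: x = 1, y = 14
The first disagreement with the transcript is at step 6, where the value should be y = 18.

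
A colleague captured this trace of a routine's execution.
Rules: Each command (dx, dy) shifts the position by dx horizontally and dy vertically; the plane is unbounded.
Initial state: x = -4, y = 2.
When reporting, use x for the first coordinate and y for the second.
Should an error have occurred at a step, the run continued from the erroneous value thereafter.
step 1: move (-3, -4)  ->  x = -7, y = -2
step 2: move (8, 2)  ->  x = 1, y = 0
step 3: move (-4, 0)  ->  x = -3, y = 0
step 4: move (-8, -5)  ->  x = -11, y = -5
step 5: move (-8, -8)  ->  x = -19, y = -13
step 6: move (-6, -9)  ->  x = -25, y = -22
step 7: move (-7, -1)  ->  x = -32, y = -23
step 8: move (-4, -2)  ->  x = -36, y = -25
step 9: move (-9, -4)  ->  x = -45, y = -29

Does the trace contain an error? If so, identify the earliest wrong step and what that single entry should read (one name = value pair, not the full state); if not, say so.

1. x = -4 + (-3) = -7, y = 2 + (-4) = -2 (consistent with the trace)
2. x = -7 + (8) = 1, y = -2 + (2) = 0 (checks out)
3. x = 1 + (-4) = -3, y = 0 + (0) = 0 (verified)
4. x = -3 + (-8) = -11, y = 0 + (-5) = -5 (confirmed correct)
5. x = -11 + (-8) = -19, y = -5 + (-8) = -13 (checks out)
6. x = -19 + (-6) = -25, y = -13 + (-9) = -22 (consistent with the trace)
7. x = -25 + (-7) = -32, y = -22 + (-1) = -23 (exactly as logged)
8. x = -32 + (-4) = -36, y = -23 + (-2) = -25 (agrees with the trace)
9. x = -36 + (-9) = -45, y = -25 + (-4) = -29 (matches)
Every step is consistent.

no error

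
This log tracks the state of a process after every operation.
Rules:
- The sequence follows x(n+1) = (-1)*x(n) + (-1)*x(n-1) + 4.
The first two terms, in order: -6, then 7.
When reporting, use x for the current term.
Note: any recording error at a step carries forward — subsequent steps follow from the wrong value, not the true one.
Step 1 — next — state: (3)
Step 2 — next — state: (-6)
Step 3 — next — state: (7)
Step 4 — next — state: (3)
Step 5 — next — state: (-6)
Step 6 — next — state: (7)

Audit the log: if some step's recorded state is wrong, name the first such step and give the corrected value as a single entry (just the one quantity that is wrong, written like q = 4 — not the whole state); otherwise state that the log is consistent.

no error

step 1: x = -1*(7) + (-1)*(-6) + (4) = 3 -> same as recorded
step 2: x = -1*(3) + (-1)*(7) + (4) = -6 -> confirmed correct
step 3: x = -1*(-6) + (-1)*(3) + (4) = 7 -> matches
step 4: x = -1*(7) + (-1)*(-6) + (4) = 3 -> exactly as logged
step 5: x = -1*(3) + (-1)*(7) + (4) = -6 -> no discrepancy
step 6: x = -1*(-6) + (-1)*(3) + (4) = 7 -> confirmed correct
No step deviates from the rules.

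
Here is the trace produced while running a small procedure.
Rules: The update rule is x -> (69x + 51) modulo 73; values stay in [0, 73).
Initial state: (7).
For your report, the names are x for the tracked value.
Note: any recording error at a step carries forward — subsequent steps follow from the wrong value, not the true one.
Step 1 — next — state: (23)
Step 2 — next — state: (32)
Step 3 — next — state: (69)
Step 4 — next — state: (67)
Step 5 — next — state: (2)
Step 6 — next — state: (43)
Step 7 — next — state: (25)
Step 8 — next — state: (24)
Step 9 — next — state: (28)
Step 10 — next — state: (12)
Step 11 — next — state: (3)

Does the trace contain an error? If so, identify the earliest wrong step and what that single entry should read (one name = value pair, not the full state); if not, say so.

step 1: x = (69*7 + 51) mod 73 = 23 -> same as recorded
step 2: x = (69*23 + 51) mod 73 = 32 -> consistent with the trace
step 3: x = (69*32 + 51) mod 73 = 69 -> matches
step 4: x = (69*69 + 51) mod 73 = 67 -> in agreement
step 5: x = (69*67 + 51) mod 73 = 2 -> same as recorded
step 6: x = (69*2 + 51) mod 73 = 43 -> no discrepancy
step 7: x = (69*43 + 51) mod 73 = 25 -> matches
step 8: x = (69*25 + 51) mod 73 = 24 -> checks out
step 9: x = (69*24 + 51) mod 73 = 28 -> no discrepancy
step 10: x = (69*28 + 51) mod 73 = 12 -> agrees with the trace
step 11: x = (69*12 + 51) mod 73 = 3 -> verified
Every step is consistent.

no error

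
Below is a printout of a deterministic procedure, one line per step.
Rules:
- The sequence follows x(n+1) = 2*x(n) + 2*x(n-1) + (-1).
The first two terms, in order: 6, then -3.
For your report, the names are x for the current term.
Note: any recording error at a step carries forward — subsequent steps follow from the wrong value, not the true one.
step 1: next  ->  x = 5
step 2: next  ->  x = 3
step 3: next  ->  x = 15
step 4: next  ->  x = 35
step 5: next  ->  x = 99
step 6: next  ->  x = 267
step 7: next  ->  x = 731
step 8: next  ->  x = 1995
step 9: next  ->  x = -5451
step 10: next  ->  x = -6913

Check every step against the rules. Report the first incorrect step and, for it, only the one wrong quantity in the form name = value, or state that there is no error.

step 1: x = 2*(-3) + (2)*(6) + (-1) = 5 -> consistent with the printout
step 2: x = 2*(5) + (2)*(-3) + (-1) = 3 -> matches
step 3: x = 2*(3) + (2)*(5) + (-1) = 15 -> no discrepancy
step 4: x = 2*(15) + (2)*(3) + (-1) = 35 -> same as recorded
step 5: x = 2*(35) + (2)*(15) + (-1) = 99 -> agrees with the printout
step 6: x = 2*(99) + (2)*(35) + (-1) = 267 -> in agreement
step 7: x = 2*(267) + (2)*(99) + (-1) = 731 -> no discrepancy
step 8: x = 2*(731) + (2)*(267) + (-1) = 1995 -> verified
step 9: x = 2*(1995) + (2)*(731) + (-1) = 5451 -> first mismatch against the printout
First deviation found at step 9; the corrected entry is x = 5451.

step 9, x = 5451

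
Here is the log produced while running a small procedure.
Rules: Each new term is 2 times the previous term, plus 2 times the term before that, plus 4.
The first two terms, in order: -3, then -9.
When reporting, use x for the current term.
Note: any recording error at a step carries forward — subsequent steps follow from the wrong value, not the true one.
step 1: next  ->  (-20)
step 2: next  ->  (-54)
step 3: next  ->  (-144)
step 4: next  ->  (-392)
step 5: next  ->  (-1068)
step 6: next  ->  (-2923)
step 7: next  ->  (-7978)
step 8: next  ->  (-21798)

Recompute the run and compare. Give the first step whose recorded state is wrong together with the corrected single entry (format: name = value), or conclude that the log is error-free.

step 6, x = -2916

step 1: x = 2*(-9) + (2)*(-3) + (4) = -20 -> agrees with the log
step 2: x = 2*(-20) + (2)*(-9) + (4) = -54 -> same as recorded
step 3: x = 2*(-54) + (2)*(-20) + (4) = -144 -> verified
step 4: x = 2*(-144) + (2)*(-54) + (4) = -392 -> checks out
step 5: x = 2*(-392) + (2)*(-144) + (4) = -1068 -> no discrepancy
step 6: x = 2*(-1068) + (2)*(-392) + (4) = -2916 -> the entry is off here
That makes step 6 the first incorrect line — x = -2916 is what it should show.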